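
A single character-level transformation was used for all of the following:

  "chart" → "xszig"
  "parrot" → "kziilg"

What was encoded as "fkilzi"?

uproar

Each pair mirrors across the alphabet (c↔x, h↔s, a↔z): positions sum to 25. This is the alphabet-reversal cipher (Atbash): a becomes z, b becomes y, etc.
Decoding fkilzi: f↔u, k↔p, i↔r, l↔o, z↔a, i↔r.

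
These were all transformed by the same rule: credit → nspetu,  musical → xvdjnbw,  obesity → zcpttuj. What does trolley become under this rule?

Shifts by position in credit: pos 0: c→n (+11), pos 1: r→s (+1), pos 2: e→p (+11), pos 3: d→e (+1) — repeating every 2. It's a Vigenère-style cipher with numeric key [11,1]: position i shifts by key[i mod 2].
On trolley: t+11=e, r+1=s, o+11=z, l+1=m, l+11=w, e+1=f, y+11=j.

eszmwfj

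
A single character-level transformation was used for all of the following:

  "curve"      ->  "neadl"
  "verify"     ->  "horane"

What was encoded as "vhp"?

gym

The word is reversed, then every letter is shifted forward by 9.
Decoding vhp: shift back: v−9=m, h−9=y, p−9=g → myg; then reverse → gym.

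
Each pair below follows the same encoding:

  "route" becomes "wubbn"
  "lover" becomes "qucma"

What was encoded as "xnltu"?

In route: r→w is +5, o→u is +6, u→b is +7, t→b is +8 — the shift increases by 1 each position. Each letter shifts forward by (position + 5), i.e. 5, 6, 7, … — the shift grows by one for each successive letter.
Undoing it on xnltu: x−5=s, n−6=h, l−7=e, t−8=l, u−9=l.

shell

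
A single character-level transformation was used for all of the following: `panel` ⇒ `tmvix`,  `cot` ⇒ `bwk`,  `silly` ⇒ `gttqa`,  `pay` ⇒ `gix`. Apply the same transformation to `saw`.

eia

The output letters match the input read backwards, each shifted +8: panel reversed is lenap. The word is reversed, then every letter is shifted forward by 8.
For saw: reverse → was; then shift: w+8=e, a+8=i, s+8=a.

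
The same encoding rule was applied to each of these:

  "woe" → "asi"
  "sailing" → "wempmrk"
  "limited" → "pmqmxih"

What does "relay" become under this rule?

Compare letters: w→a is +4, o→s is +4, e→i is +4 — a constant shift. This is a Caesar cipher with shift 4.
Applying it to relay: r+4=v, e+4=i, l+4=p, a+4=e, y+4=c.

vipec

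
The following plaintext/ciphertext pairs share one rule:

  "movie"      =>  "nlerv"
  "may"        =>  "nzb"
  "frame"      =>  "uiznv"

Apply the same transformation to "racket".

Each letter is replaced by its mirror in the alphabet: a↔z, b↔y, c↔x, and so on (the Atbash cipher).
For racket: r↔i, a↔z, c↔x, k↔p, e↔v, t↔g.

izxpvg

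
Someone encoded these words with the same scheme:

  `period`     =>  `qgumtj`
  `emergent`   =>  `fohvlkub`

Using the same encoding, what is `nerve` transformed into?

In period: p→q is +1, e→g is +2, r→u is +3, i→m is +4 — the shift increases by 1 each position. Letter i (0-indexed) is shifted by i+1, so successive shifts are 1, 2, 3, ….
For nerve: n+1=o, e+2=g, r+3=u, v+4=z, e+5=j.

oguzj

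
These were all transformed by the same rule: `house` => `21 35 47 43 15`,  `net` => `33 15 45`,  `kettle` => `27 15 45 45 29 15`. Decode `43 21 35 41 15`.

Each letter becomes 2×(its alphabet position, a=1..z=26) + 5.
Reversing it on 43 21 35 41 15: 43→(43−5)÷2=19=s, 21→(21−5)÷2=8=h, 35→(35−5)÷2=15=o, 41→(41−5)÷2=18=r, 15→(15−5)÷2=5=e.

shore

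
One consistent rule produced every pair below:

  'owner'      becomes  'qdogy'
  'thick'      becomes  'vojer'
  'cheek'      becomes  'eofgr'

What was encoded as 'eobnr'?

Shifts by position in owner: pos 0: o→q (+2), pos 1: w→d (+7), pos 2: n→o (+1), pos 3: e→g (+2), pos 4: r→y (+7) — repeating every 3. A repeating key of period 3 is used — shifts +2, +7, +1 over and over.
Undoing it on eobnr: e−2=c, o−7=h, b−1=a, n−2=l, r−7=k.

chalk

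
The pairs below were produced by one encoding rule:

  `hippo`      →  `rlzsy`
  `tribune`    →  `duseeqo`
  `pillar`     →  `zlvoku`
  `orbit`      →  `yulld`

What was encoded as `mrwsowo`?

compete

It's a Vigenère-style cipher with numeric key [10,3]: position i shifts by key[i mod 2].
Undoing it on mrwsowo: m−10=c, r−3=o, w−10=m, s−3=p, o−10=e, w−3=t, o−10=e.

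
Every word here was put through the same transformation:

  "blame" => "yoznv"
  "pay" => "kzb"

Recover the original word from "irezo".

rival

Each pair mirrors across the alphabet (b↔y, l↔o, a↔z): positions sum to 25. Letters are reflected about the middle of the alphabet (position → 25−position): Atbash.
Undoing it on irezo: i↔r, r↔i, e↔v, z↔a, o↔l.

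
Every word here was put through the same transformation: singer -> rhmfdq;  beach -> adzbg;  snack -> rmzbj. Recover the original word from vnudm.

Compare letters: s→r is +25, i→h is +25, n→m is +25 — a constant shift. This is a Caesar cipher with shift 25.
Undoing it on vnudm: v−25=w, n−25=o, u−25=v, d−25=e, m−25=n.

woven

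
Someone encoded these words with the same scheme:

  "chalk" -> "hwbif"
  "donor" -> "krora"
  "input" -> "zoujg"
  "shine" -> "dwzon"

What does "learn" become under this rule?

inbao

This is an affine cipher: with a=0,…,z=25, each position x becomes (3x+1) mod 26.
On learn: l(11)→3·11+1≡8=i; e(4)→3·4+1≡13=n; a(0)→3·0+1≡1=b; r(17)→3·17+1≡0=a; n(13)→3·13+1≡14=o (all mod 26).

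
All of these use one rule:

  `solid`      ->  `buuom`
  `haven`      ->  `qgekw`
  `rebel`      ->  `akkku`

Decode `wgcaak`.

The shifts repeat in a cycle of length 2: positions 0,1,… shift by +9, +6, then the pattern repeats.
Undoing it on wgcaak: w−9=n, g−6=a, c−9=t, a−6=u, a−9=r, k−6=e.

nature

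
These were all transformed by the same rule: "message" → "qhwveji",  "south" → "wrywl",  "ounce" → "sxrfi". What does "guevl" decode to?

crash

Shifts by position in message: pos 0: m→q (+4), pos 1: e→h (+3), pos 2: s→w (+4), pos 3: s→v (+3) — repeating every 2. A repeating key of period 2 is used — shifts +4, +3 over and over.
Decoding guevl: g−4=c, u−3=r, e−4=a, v−3=s, l−4=h.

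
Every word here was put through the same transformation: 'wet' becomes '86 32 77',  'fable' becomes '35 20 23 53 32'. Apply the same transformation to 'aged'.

20 38 32 29

With a=1..z=26, the number is 3·pos + 17.
Applying it to aged: a=1→20, g=7→38, e=5→32, d=4→29.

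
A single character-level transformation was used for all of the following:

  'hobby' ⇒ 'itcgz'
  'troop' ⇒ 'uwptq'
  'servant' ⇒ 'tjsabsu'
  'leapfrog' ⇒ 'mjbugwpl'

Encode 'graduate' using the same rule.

Shifts by position in hobby: pos 0: h→i (+1), pos 1: o→t (+5), pos 2: b→c (+1), pos 3: b→g (+5) — repeating every 2. It's a Vigenère-style cipher with numeric key [1,5]: position i shifts by key[i mod 2].
Applying it to graduate: g+1=h, r+5=w, a+1=b, d+5=i, u+1=v, a+5=f, t+1=u, e+5=j.

hwbivfuj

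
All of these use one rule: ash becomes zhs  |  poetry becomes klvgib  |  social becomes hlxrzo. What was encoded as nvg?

Each pair mirrors across the alphabet (a↔z, s↔h, h↔s): positions sum to 25. Each letter is replaced by its mirror in the alphabet: a↔z, b↔y, c↔x, and so on (the Atbash cipher).
Undoing it on nvg: n↔m, v↔e, g↔t.

met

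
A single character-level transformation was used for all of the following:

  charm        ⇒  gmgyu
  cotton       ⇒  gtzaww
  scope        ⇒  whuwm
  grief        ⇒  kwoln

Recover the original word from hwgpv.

drain

Letter i (0-indexed) is shifted by i+4, so successive shifts are 4, 5, 6, ….
Undoing it on hwgpv: h−4=d, w−5=r, g−6=a, p−7=i, v−8=n.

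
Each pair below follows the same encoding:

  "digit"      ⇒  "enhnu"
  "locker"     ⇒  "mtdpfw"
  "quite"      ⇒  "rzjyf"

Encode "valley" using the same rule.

wfmqfd

Shifts by position in digit: pos 0: d→e (+1), pos 1: i→n (+5), pos 2: g→h (+1), pos 3: i→n (+5) — repeating every 2. It's a Vigenère-style cipher with numeric key [1,5]: position i shifts by key[i mod 2].
On valley: v+1=w, a+5=f, l+1=m, l+5=q, e+1=f, y+5=d.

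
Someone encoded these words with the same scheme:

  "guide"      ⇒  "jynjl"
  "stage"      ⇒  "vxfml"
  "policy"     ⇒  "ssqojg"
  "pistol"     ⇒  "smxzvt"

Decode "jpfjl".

Letter i (0-indexed) is shifted by i+3, so successive shifts are 3, 4, 5, ….
Decoding jpfjl: j−3=g, p−4=l, f−5=a, j−6=d, l−7=e.

glade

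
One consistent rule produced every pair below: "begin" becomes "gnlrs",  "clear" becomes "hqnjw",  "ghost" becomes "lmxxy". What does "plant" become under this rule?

The shift depends on letter class: consonant b→g is +5, but vowel e→n is +9. Vowels shift forward by 9 and consonants shift forward by 5.
On plant: p(cons)+5=u, l(cons)+5=q, a(vowel)+9=j, n(cons)+5=s, t(cons)+5=y.

uqjsy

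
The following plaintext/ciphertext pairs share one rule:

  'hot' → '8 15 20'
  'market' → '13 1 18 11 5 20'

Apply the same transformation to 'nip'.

h is letter #8 and maps to 8: an offset of 0. Each letter is replaced by its alphabet position (a=1, b=2, …, z=26).
Applying it to nip: n=14→14, i=9→9, p=16→16.

14 9 16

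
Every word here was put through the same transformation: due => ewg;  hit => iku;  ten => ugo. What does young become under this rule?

Vowels shift forward by 2 and consonants shift forward by 1.
Applying it to young: y(cons)+1=z, o(vowel)+2=q, u(vowel)+2=w, n(cons)+1=o, g(cons)+1=h.

zqwoh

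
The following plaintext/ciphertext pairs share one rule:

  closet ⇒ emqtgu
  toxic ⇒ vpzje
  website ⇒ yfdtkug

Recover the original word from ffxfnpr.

Shifts by position in closet: pos 0: c→e (+2), pos 1: l→m (+1), pos 2: o→q (+2), pos 3: s→t (+1) — repeating every 2. The shifts repeat in a cycle of length 2: positions 0,1,… shift by +2, +1, then the pattern repeats.
Undoing it on ffxfnpr: f−2=d, f−1=e, x−2=v, f−1=e, n−2=l, p−1=o, r−2=p.

develop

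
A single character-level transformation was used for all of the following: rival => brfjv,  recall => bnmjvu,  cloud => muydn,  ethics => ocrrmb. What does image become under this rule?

Shifts by position in rival: pos 0: r→b (+10), pos 1: i→r (+9), pos 2: v→f (+10), pos 3: a→j (+9) — repeating every 2. The shifts repeat in a cycle of length 2: positions 0,1,… shift by +10, +9, then the pattern repeats.
For image: i+10=s, m+9=v, a+10=k, g+9=p, e+10=o.

svkpo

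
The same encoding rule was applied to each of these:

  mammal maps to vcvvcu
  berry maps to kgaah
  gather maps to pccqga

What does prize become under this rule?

The shift depends on letter class: consonant m→v is +9, but vowel a→c is +2. The rule splits by letter class: vowels +2, consonants +9.
For prize: p(cons)+9=y, r(cons)+9=a, i(vowel)+2=k, z(cons)+9=i, e(vowel)+2=g.

yakig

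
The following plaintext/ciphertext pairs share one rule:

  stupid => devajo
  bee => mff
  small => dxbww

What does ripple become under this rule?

cjaawf

The shift depends on letter class: consonant s→d is +11, but vowel u→v is +1. Vowels shift forward by 1 and consonants shift forward by 11.
On ripple: r(cons)+11=c, i(vowel)+1=j, p(cons)+11=a, p(cons)+11=a, l(cons)+11=w, e(vowel)+1=f.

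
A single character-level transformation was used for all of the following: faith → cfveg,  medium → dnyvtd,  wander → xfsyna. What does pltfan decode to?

square

This is an affine cipher: with a=0,…,z=25, each position x becomes (15x+5) mod 26.
Decoding pltfan: p(15)→7·(15−5)≡18=s; l(11)→7·(11−5)≡16=q; t(19)→7·(19−5)≡20=u; f(5)→7·(5−5)≡0=a; a(0)→7·(0−5)≡17=r; n(13)→7·(13−5)≡4=e (all mod 26).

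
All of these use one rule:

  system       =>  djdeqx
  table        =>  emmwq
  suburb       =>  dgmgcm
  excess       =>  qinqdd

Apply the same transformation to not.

yae

Vowels shift forward by 12 and consonants shift forward by 11.
On not: n(cons)+11=y, o(vowel)+12=a, t(cons)+11=e.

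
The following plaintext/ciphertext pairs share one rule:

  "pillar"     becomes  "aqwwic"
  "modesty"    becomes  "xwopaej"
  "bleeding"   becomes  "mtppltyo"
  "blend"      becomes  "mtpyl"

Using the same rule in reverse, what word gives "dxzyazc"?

sponsor

The shifts repeat in a cycle of length 3: positions 0,1,… shift by +11, +8, +11, then the pattern repeats.
Reversing it on dxzyazc: d−11=s, x−8=p, z−11=o, y−11=n, a−8=s, z−11=o, c−11=r.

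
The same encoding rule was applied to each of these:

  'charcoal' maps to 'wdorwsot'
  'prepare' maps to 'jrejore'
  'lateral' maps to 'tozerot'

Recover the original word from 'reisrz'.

resort

This is an affine cipher: with a=0,…,z=25, each position x becomes (17x+14) mod 26.
Reversing it on reisrz: r(17)→23·(17−14)≡17=r; e(4)→23·(4−14)≡4=e; i(8)→23·(8−14)≡18=s; s(18)→23·(18−14)≡14=o; r(17)→23·(17−14)≡17=r; z(25)→23·(25−14)≡19=t (all mod 26).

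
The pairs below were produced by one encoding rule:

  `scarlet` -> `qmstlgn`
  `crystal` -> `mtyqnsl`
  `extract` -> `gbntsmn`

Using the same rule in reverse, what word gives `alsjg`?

glade

This is an affine cipher: with a=0,…,z=25, each position x becomes (23x+18) mod 26.
Reversing it on alsjg: a(0)→17·(0−18)≡6=g; l(11)→17·(11−18)≡11=l; s(18)→17·(18−18)≡0=a; j(9)→17·(9−18)≡3=d; g(6)→17·(6−18)≡4=e (all mod 26).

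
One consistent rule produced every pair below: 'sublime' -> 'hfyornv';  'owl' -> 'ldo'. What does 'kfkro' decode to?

pupil

Each letter is replaced by its mirror in the alphabet: a↔z, b↔y, c↔x, and so on (the Atbash cipher).
Undoing it on kfkro: k↔p, f↔u, k↔p, r↔i, o↔l.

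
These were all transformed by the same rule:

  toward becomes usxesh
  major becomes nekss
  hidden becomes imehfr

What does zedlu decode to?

Shifts by position in toward: pos 0: t→u (+1), pos 1: o→s (+4), pos 2: w→x (+1), pos 3: a→e (+4) — repeating every 2. The shifts repeat in a cycle of length 2: positions 0,1,… shift by +1, +4, then the pattern repeats.
Decoding zedlu: z−1=y, e−4=a, d−1=c, l−4=h, u−1=t.

yacht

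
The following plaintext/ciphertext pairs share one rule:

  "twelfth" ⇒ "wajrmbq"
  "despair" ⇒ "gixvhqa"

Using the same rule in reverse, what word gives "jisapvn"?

In twelfth: t→w is +3, w→a is +4, e→j is +5, l→r is +6 — the shift increases by 1 each position. Letter i (0-indexed) is shifted by i+3, so successive shifts are 3, 4, 5, ….
Undoing it on jisapvn: j−3=g, i−4=e, s−5=n, a−6=u, p−7=i, v−8=n, n−9=e.

genuine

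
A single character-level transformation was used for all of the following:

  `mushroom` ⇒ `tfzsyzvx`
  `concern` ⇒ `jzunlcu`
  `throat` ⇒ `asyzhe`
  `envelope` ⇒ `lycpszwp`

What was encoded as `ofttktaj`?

humidity

A repeating key of period 2 is used — shifts +7, +11 over and over.
Undoing it on ofttktaj: o−7=h, f−11=u, t−7=m, t−11=i, k−7=d, t−11=i, a−7=t, j−11=y.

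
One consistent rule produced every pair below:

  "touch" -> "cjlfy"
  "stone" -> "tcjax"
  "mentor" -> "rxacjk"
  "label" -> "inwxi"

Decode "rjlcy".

mouth

t(19)→c(2) and o(14)→j(9) fit y≡9x+13 (mod 26); the inverse of 9 mod 26 is 3. Each letter's alphabet position (a=0..z=25) is mapped through 9·x+13 mod 26 — an affine cipher.
Decoding rjlcy: r(17)→3·(17−13)≡12=m; j(9)→3·(9−13)≡14=o; l(11)→3·(11−13)≡20=u; c(2)→3·(2−13)≡19=t; y(24)→3·(24−13)≡7=h (all mod 26).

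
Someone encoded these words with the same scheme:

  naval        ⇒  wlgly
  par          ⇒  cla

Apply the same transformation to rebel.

The output letters match the input read backwards, each shifted +11: naval reversed is lavan. Two steps: reverse the string, then apply a Caesar shift of +11.
For rebel: reverse → leber; then shift: l+11=w, e+11=p, b+11=m, e+11=p, r+11=c.

wpmpc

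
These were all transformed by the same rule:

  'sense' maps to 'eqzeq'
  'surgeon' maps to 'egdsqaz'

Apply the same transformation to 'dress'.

pdqee

Compare letters: s→e is +12, e→q is +12, n→z is +12 — a constant shift. It's a constant shift of +12 (ROT12).
For dress: d+12=p, r+12=d, e+12=q, s+12=e, s+12=e.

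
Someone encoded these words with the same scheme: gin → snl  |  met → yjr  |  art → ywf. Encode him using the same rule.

rnm

The output letters match the input read backwards, each shifted +5: gin reversed is nig. Read the word backwards and shift each letter +5.
On him: reverse → mih; then shift: m+5=r, i+5=n, h+5=m.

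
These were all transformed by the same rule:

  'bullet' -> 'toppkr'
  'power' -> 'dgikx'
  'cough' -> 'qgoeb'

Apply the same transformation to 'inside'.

yjuynk

b(1)→t(19) and u(20)→o(14) fit y≡23x+22 (mod 26); the inverse of 23 mod 26 is 17. Each letter's alphabet position (a=0..z=25) is mapped through 23·x+22 mod 26 — an affine cipher.
Applying it to inside: i(8)→23·8+22≡24=y; n(13)→23·13+22≡9=j; s(18)→23·18+22≡20=u; i(8)→23·8+22≡24=y; d(3)→23·3+22≡13=n; e(4)→23·4+22≡10=k (all mod 26).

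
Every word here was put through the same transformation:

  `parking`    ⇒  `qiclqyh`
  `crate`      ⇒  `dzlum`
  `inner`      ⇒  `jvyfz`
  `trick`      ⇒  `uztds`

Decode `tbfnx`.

stump

Shifts by position in parking: pos 0: p→q (+1), pos 1: a→i (+8), pos 2: r→c (+11), pos 3: k→l (+1), pos 4: i→q (+8), pos 5: n→y (+11) — repeating every 3. It's a Vigenère-style cipher with numeric key [1,8,11]: position i shifts by key[i mod 3].
Undoing it on tbfnx: t−1=s, b−8=t, f−11=u, n−1=m, x−8=p.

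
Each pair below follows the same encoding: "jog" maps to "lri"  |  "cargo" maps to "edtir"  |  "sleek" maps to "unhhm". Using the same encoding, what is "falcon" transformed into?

Vowels shift forward by 3 and consonants shift forward by 2.
On falcon: f(cons)+2=h, a(vowel)+3=d, l(cons)+2=n, c(cons)+2=e, o(vowel)+3=r, n(cons)+2=p.

hdnerp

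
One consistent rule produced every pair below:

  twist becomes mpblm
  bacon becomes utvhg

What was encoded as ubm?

bit

Compare letters: t→m is +19, w→p is +19, i→b is +19 — a constant shift. Every letter moves 19 places later in the alphabet, wrapping around z→a.
Undoing it on ubm: u−19=b, b−19=i, m−19=t.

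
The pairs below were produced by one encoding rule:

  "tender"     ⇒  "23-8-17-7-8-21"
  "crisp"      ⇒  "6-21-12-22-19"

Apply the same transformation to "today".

Letters become their 1-based position plus 3 (so a→4, b→5, …).
Applying it to today: t=20→23, o=15→18, d=4→7, a=1→4, y=25→28.

23-18-7-4-28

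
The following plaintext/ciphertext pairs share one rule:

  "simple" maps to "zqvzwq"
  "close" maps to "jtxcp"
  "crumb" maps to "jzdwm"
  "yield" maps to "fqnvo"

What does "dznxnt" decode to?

wrench

Each letter shifts forward by (position + 7), i.e. 7, 8, 9, … — the shift grows by one for each successive letter.
Undoing it on dznxnt: d−7=w, z−8=r, n−9=e, x−10=n, n−11=c, t−12=h.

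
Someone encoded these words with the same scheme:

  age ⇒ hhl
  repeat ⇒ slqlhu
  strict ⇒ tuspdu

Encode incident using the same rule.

Two shifts are in play — +7 for a/e/i/o/u, +1 for every other letter.
On incident: i(vowel)+7=p, n(cons)+1=o, c(cons)+1=d, i(vowel)+7=p, d(cons)+1=e, e(vowel)+7=l, n(cons)+1=o, t(cons)+1=u.

podpelou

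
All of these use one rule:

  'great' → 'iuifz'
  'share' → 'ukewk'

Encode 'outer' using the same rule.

Letter i (0-indexed) is shifted by i+2, so successive shifts are 2, 3, 4, ….
Applying it to outer: o+2=q, u+3=x, t+4=x, e+5=j, r+6=x.

qxxjx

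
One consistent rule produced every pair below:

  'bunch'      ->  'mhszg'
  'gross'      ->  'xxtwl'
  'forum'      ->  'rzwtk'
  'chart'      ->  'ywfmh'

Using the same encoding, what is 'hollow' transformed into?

The output letters match the input read backwards, each shifted +5: bunch reversed is hcnub. Two steps: reverse the string, then apply a Caesar shift of +5.
Applying it to hollow: reverse → wolloh; then shift: w+5=b, o+5=t, l+5=q, l+5=q, o+5=t, h+5=m.

btqqtm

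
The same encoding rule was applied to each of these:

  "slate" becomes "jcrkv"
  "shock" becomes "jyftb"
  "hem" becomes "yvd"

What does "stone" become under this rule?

jkfev

Compare letters: s→j is +17, l→c is +17, a→r is +17 — a constant shift. It's a constant shift of +17 (ROT17).
For stone: s+17=j, t+17=k, o+17=f, n+17=e, e+17=v.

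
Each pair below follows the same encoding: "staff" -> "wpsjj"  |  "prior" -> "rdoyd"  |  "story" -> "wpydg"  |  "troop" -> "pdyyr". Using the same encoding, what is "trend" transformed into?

s(18)→w(22) and t(19)→p(15) fit y≡19x+18 (mod 26); the inverse of 19 mod 26 is 11. Treating letters as 0–25, the rule is x ↦ 19x + 18 (mod 26).
On trend: t(19)→19·19+18≡15=p; r(17)→19·17+18≡3=d; e(4)→19·4+18≡16=q; n(13)→19·13+18≡5=f; d(3)→19·3+18≡23=x (all mod 26).

pdqfx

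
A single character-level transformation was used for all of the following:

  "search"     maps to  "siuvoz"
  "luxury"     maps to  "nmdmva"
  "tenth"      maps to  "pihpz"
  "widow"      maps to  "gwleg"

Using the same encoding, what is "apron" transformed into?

ubveh

s(18)→s(18) and e(4)→i(8) fit y≡23x+20 (mod 26); the inverse of 23 mod 26 is 17. This is an affine cipher: with a=0,…,z=25, each position x becomes (23x+20) mod 26.
For apron: a(0)→23·0+20≡20=u; p(15)→23·15+20≡1=b; r(17)→23·17+20≡21=v; o(14)→23·14+20≡4=e; n(13)→23·13+20≡7=h (all mod 26).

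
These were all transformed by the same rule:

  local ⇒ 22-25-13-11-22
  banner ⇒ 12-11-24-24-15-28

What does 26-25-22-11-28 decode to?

l is letter #12 and maps to 22: an offset of 10. Each letter is replaced by its alphabet position (a=1..z=26) + 10.
Undoing it on 26-25-22-11-28: 26→(26−10)÷1=16=p, 25→(25−10)÷1=15=o, 22→(22−10)÷1=12=l, 11→(11−10)÷1=1=a, 28→(28−10)÷1=18=r.

polar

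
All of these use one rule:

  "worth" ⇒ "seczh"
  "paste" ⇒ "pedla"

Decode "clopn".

The output letters match the input read backwards, each shifted +11: worth reversed is htrow. The word is reversed, then every letter is shifted forward by 11.
Decoding clopn: shift back: c−11=r, l−11=a, o−11=d, p−11=e, n−11=c → radec; then reverse → cedar.

cedar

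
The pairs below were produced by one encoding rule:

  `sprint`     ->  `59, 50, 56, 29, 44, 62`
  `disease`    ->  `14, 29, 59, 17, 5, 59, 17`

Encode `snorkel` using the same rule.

s(#19)→59 and p(#16)→50: differences scale by 3, so n = 3·pos + 2. Each letter becomes 3×(its alphabet position, a=1..z=26) + 2.
Applying it to snorkel: s=19→59, n=14→44, o=15→47, r=18→56, k=11→35, e=5→17, l=12→38.

59, 44, 47, 56, 35, 17, 38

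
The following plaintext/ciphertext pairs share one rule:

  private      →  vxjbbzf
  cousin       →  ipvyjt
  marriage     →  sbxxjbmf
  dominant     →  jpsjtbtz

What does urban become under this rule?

vxhbt

The shift depends on letter class: consonant p→v is +6, but vowel i→j is +1. Two shifts are in play — +1 for a/e/i/o/u, +6 for every other letter.
For urban: u(vowel)+1=v, r(cons)+6=x, b(cons)+6=h, a(vowel)+1=b, n(cons)+6=t.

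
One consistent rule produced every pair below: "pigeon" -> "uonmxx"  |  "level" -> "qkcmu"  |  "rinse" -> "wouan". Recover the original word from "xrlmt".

sleek

In pigeon: p→u is +5, i→o is +6, g→n is +7, e→m is +8 — the shift increases by 1 each position. The shift increases by 1 at each position, starting from +5: 5, 6, 7, ….
Reversing it on xrlmt: x−5=s, r−6=l, l−7=e, m−8=e, t−9=k.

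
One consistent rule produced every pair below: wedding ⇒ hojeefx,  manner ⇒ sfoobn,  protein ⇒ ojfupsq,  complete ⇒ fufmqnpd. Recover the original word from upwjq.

The output letters match the input read backwards, each shifted +1: wedding reversed is gniddew. The word is reversed, then every letter is shifted forward by 1.
Undoing it on upwjq: shift back: u−1=t, p−1=o, w−1=v, j−1=i, q−1=p → tovip; then reverse → pivot.

pivot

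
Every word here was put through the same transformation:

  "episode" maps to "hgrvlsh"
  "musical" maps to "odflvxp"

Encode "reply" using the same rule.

The output letters match the input read backwards, each shifted +3: episode reversed is edosipe. Read the word backwards and shift each letter +3.
On reply: reverse → ylper; then shift: y+3=b, l+3=o, p+3=s, e+3=h, r+3=u.

boshu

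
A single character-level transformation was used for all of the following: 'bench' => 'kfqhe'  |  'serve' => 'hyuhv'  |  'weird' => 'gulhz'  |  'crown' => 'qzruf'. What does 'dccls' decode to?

pizza

The output letters match the input read backwards, each shifted +3: bench reversed is hcneb. Two steps: reverse the string, then apply a Caesar shift of +3.
Undoing it on dccls: shift back: d−3=a, c−3=z, c−3=z, l−3=i, s−3=p → azzip; then reverse → pizza.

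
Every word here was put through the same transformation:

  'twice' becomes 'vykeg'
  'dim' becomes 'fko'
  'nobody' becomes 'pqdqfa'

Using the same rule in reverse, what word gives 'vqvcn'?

total

Compare letters: t→v is +2, w→y is +2, i→k is +2 — a constant shift. Every letter moves 2 places later in the alphabet, wrapping around z→a.
Undoing it on vqvcn: v−2=t, q−2=o, v−2=t, c−2=a, n−2=l.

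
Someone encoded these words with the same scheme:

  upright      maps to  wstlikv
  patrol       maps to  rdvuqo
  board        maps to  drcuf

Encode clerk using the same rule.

Shifts by position in upright: pos 0: u→w (+2), pos 1: p→s (+3), pos 2: r→t (+2), pos 3: i→l (+3) — repeating every 2. The shifts repeat in a cycle of length 2: positions 0,1,… shift by +2, +3, then the pattern repeats.
Applying it to clerk: c+2=e, l+3=o, e+2=g, r+3=u, k+2=m.

eogum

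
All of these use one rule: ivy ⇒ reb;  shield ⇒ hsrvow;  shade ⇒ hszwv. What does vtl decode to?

Each pair mirrors across the alphabet (i↔r, v↔e, y↔b): positions sum to 25. Letters are reflected about the middle of the alphabet (position → 25−position): Atbash.
Decoding vtl: v↔e, t↔g, l↔o.

ego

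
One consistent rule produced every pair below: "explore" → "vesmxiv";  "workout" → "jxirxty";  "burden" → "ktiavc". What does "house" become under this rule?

e(4)→v(21) and x(23)→e(4) fit y≡21x+15 (mod 26); the inverse of 21 mod 26 is 5. This is an affine cipher: with a=0,…,z=25, each position x becomes (21x+15) mod 26.
On house: h(7)→21·7+15≡6=g; o(14)→21·14+15≡23=x; u(20)→21·20+15≡19=t; s(18)→21·18+15≡3=d; e(4)→21·4+15≡21=v (all mod 26).

gxtdv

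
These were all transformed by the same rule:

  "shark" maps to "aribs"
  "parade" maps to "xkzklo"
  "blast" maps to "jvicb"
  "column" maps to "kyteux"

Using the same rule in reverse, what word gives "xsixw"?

Shifts by position in shark: pos 0: s→a (+8), pos 1: h→r (+10), pos 2: a→i (+8), pos 3: r→b (+10) — repeating every 2. It's a Vigenère-style cipher with numeric key [8,10]: position i shifts by key[i mod 2].
Undoing it on xsixw: x−8=p, s−10=i, i−8=a, x−10=n, w−8=o.

piano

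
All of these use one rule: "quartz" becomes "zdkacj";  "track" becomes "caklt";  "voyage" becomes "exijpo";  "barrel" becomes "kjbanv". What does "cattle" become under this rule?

Shifts by position in quartz: pos 0: q→z (+9), pos 1: u→d (+9), pos 2: a→k (+10), pos 3: r→a (+9), pos 4: t→c (+9), pos 5: z→j (+10) — repeating every 3. The shifts repeat in a cycle of length 3: positions 0,1,… shift by +9, +9, +10, then the pattern repeats.
For cattle: c+9=l, a+9=j, t+10=d, t+9=c, l+9=u, e+10=o.

ljdcuo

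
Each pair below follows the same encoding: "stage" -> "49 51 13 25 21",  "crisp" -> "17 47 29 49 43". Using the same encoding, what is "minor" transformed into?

s(#19)→49 and t(#20)→51: differences scale by 2, so n = 2·pos + 11. The formula is n = 2×(alphabet index, a=1) + 11.
Applying it to minor: m=13→37, i=9→29, n=14→39, o=15→41, r=18→47.

37 29 39 41 47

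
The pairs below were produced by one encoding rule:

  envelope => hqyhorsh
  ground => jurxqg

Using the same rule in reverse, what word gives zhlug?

weird

Compare letters: e→h is +3, n→q is +3, v→y is +3 — a constant shift. Each letter is shifted forward by 3 in the alphabet (a Caesar shift of +3).
Reversing it on zhlug: z−3=w, h−3=e, l−3=i, u−3=r, g−3=d.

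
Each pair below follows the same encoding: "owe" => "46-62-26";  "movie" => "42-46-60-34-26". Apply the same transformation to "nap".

44-18-48

o(#15)→46 and w(#23)→62: differences scale by 2, so n = 2·pos + 16. The formula is n = 2×(alphabet index, a=1) + 16.
Applying it to nap: n=14→44, a=1→18, p=16→48.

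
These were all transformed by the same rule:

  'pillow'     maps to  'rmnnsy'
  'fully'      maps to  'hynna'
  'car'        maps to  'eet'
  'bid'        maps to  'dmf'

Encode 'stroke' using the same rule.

uvtsmi

The shift depends on letter class: consonant p→r is +2, but vowel i→m is +4. Vowels shift forward by 4 and consonants shift forward by 2.
On stroke: s(cons)+2=u, t(cons)+2=v, r(cons)+2=t, o(vowel)+4=s, k(cons)+2=m, e(vowel)+4=i.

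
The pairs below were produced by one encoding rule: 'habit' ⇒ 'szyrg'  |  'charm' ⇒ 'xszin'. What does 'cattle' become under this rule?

Each pair mirrors across the alphabet (h↔s, a↔z, b↔y): positions sum to 25. Letters are reflected about the middle of the alphabet (position → 25−position): Atbash.
For cattle: c↔x, a↔z, t↔g, t↔g, l↔o, e↔v.

xzggov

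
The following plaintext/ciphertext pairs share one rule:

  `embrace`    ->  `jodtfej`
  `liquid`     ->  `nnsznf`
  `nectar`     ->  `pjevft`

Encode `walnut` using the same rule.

yfnpzv

The shift depends on letter class: consonant m→o is +2, but vowel e→j is +5. The rule splits by letter class: vowels +5, consonants +2.
For walnut: w(cons)+2=y, a(vowel)+5=f, l(cons)+2=n, n(cons)+2=p, u(vowel)+5=z, t(cons)+2=v.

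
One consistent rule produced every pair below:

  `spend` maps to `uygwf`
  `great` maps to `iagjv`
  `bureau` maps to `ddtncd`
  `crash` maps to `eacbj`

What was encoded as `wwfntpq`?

The shifts repeat in a cycle of length 2: positions 0,1,… shift by +2, +9, then the pattern repeats.
Undoing it on wwfntpq: w−2=u, w−9=n, f−2=d, n−9=e, t−2=r, p−9=g, q−2=o.

undergo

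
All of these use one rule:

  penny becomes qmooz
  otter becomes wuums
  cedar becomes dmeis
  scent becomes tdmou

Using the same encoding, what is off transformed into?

The shift depends on letter class: consonant p→q is +1, but vowel e→m is +8. Vowels shift forward by 8 and consonants shift forward by 1.
Applying it to off: o(vowel)+8=w, f(cons)+1=g, f(cons)+1=g.

wgg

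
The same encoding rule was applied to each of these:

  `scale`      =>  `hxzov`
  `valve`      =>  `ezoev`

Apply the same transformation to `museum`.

nfhvfn

Each pair mirrors across the alphabet (s↔h, c↔x, a↔z): positions sum to 25. Letters are reflected about the middle of the alphabet (position → 25−position): Atbash.
On museum: m↔n, u↔f, s↔h, e↔v, u↔f, m↔n.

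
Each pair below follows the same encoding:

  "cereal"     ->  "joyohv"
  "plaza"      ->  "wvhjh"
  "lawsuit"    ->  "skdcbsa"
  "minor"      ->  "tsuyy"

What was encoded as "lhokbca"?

Shifts by position in cereal: pos 0: c→j (+7), pos 1: e→o (+10), pos 2: r→y (+7), pos 3: e→o (+10) — repeating every 2. It's a Vigenère-style cipher with numeric key [7,10]: position i shifts by key[i mod 2].
Undoing it on lhokbca: l−7=e, h−10=x, o−7=h, k−10=a, b−7=u, c−10=s, a−7=t.

exhaust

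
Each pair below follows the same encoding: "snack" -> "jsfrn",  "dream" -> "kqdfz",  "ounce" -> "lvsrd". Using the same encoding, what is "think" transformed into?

cibsn

s(18)→j(9) and n(13)→s(18) fit y≡19x+5 (mod 26); the inverse of 19 mod 26 is 11. Treating letters as 0–25, the rule is x ↦ 19x + 5 (mod 26).
Applying it to think: t(19)→19·19+5≡2=c; h(7)→19·7+5≡8=i; i(8)→19·8+5≡1=b; n(13)→19·13+5≡18=s; k(10)→19·10+5≡13=n (all mod 26).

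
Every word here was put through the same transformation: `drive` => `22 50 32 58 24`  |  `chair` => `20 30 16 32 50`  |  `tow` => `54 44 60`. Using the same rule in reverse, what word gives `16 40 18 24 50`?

d(#4)→22 and r(#18)→50: differences scale by 2, so n = 2·pos + 14. Each letter becomes 2×(its alphabet position, a=1..z=26) + 14.
Decoding 16 40 18 24 50: 16→(16−14)÷2=1=a, 40→(40−14)÷2=13=m, 18→(18−14)÷2=2=b, 24→(24−14)÷2=5=e, 50→(50−14)÷2=18=r.

amber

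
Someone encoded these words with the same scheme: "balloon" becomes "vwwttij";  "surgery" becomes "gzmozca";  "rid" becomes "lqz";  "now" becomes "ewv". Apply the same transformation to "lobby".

The output letters match the input read backwards, each shifted +8: balloon reversed is noollab. The word is reversed, then every letter is shifted forward by 8.
For lobby: reverse → ybbol; then shift: y+8=g, b+8=j, b+8=j, o+8=w, l+8=t.

gjjwt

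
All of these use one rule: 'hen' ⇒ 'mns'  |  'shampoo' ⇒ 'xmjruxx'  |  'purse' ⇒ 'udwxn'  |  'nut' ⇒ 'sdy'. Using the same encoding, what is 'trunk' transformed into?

ywdsp

The shift depends on letter class: consonant h→m is +5, but vowel e→n is +9. Vowels shift forward by 9 and consonants shift forward by 5.
On trunk: t(cons)+5=y, r(cons)+5=w, u(vowel)+9=d, n(cons)+5=s, k(cons)+5=p.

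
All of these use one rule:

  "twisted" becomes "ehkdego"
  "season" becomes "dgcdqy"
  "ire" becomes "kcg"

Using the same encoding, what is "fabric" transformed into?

The shift depends on letter class: consonant t→e is +11, but vowel i→k is +2. The rule splits by letter class: vowels +2, consonants +11.
For fabric: f(cons)+11=q, a(vowel)+2=c, b(cons)+11=m, r(cons)+11=c, i(vowel)+2=k, c(cons)+11=n.

qcmckn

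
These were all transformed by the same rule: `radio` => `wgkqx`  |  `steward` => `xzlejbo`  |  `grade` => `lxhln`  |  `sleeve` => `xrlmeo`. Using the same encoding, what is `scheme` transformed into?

xiomvo

Each letter shifts forward by (position + 5), i.e. 5, 6, 7, … — the shift grows by one for each successive letter.
On scheme: s+5=x, c+6=i, h+7=o, e+8=m, m+9=v, e+10=o.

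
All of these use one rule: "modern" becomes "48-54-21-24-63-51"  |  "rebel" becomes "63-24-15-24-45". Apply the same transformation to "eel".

m(#13)→48 and o(#15)→54: differences scale by 3, so n = 3·pos + 9. The formula is n = 3×(alphabet index, a=1) + 9.
For eel: e=5→24, e=5→24, l=12→45.

24-24-45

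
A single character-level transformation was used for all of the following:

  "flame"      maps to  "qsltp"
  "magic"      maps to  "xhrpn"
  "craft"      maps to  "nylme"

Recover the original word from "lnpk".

Shifts by position in flame: pos 0: f→q (+11), pos 1: l→s (+7), pos 2: a→l (+11), pos 3: m→t (+7) — repeating every 2. It's a Vigenère-style cipher with numeric key [11,7]: position i shifts by key[i mod 2].
Undoing it on lnpk: l−11=a, n−7=g, p−11=e, k−7=d.

aged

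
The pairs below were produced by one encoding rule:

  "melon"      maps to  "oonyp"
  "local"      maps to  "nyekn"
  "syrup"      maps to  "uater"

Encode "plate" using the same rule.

rnkvo

The shift depends on letter class: consonant m→o is +2, but vowel e→o is +10. Two shifts are in play — +10 for a/e/i/o/u, +2 for every other letter.
On plate: p(cons)+2=r, l(cons)+2=n, a(vowel)+10=k, t(cons)+2=v, e(vowel)+10=o.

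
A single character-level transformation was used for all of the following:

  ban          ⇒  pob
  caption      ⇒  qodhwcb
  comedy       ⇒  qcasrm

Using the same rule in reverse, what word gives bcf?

Compare letters: b→p is +14, a→o is +14, n→b is +14 — a constant shift. Each letter is shifted forward by 14 in the alphabet (a Caesar shift of +14).
Undoing it on bcf: b−14=n, c−14=o, f−14=r.

nor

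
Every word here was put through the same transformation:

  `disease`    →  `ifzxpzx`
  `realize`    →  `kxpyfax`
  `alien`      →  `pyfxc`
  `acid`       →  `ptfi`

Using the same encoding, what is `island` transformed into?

This is an affine cipher: with a=0,…,z=25, each position x becomes (15x+15) mod 26.
On island: i(8)→15·8+15≡5=f; s(18)→15·18+15≡25=z; l(11)→15·11+15≡24=y; a(0)→15·0+15≡15=p; n(13)→15·13+15≡2=c; d(3)→15·3+15≡8=i (all mod 26).

fzypci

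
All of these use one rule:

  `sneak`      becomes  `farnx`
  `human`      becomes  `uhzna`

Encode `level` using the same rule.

yriry

Every letter moves 13 places later in the alphabet, wrapping around z→a.
On level: l+13=y, e+13=r, v+13=i, e+13=r, l+13=y.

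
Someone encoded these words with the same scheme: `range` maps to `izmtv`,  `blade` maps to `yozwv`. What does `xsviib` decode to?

Each pair mirrors across the alphabet (r↔i, a↔z, n↔m): positions sum to 25. Each letter is replaced by its mirror in the alphabet: a↔z, b↔y, c↔x, and so on (the Atbash cipher).
Undoing it on xsviib: x↔c, s↔h, v↔e, i↔r, i↔r, b↔y.

cherry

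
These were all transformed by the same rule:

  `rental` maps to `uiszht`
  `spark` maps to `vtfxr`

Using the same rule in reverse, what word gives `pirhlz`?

In rental: r→u is +3, e→i is +4, n→s is +5, t→z is +6 — the shift increases by 1 each position. The shift increases by 1 at each position, starting from +3: 3, 4, 5, ….
Undoing it on pirhlz: p−3=m, i−4=e, r−5=m, h−6=b, l−7=e, z−8=r.

member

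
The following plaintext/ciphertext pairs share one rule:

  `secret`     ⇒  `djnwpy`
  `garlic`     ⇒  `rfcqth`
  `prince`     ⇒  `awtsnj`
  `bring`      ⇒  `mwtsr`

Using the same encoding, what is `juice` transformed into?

Shifts by position in secret: pos 0: s→d (+11), pos 1: e→j (+5), pos 2: c→n (+11), pos 3: r→w (+5) — repeating every 2. It's a Vigenère-style cipher with numeric key [11,5]: position i shifts by key[i mod 2].
On juice: j+11=u, u+5=z, i+11=t, c+5=h, e+11=p.

uzthp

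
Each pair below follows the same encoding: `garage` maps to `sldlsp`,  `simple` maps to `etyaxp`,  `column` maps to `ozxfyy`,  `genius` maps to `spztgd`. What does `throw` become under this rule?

The shifts repeat in a cycle of length 2: positions 0,1,… shift by +12, +11, then the pattern repeats.
For throw: t+12=f, h+11=s, r+12=d, o+11=z, w+12=i.

fsdzi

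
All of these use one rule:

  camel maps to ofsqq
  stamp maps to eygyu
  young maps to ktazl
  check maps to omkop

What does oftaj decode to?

canoe

The shifts repeat in a cycle of length 3: positions 0,1,… shift by +12, +5, +6, then the pattern repeats.
Reversing it on oftaj: o−12=c, f−5=a, t−6=n, a−12=o, j−5=e.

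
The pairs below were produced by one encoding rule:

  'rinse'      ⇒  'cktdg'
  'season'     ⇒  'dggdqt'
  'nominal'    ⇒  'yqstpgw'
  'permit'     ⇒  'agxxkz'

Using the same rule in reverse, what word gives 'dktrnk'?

Shifts by position in rinse: pos 0: r→c (+11), pos 1: i→k (+2), pos 2: n→t (+6), pos 3: s→d (+11), pos 4: e→g (+2) — repeating every 3. It's a Vigenère-style cipher with numeric key [11,2,6]: position i shifts by key[i mod 3].
Reversing it on dktrnk: d−11=s, k−2=i, t−6=n, r−11=g, n−2=l, k−6=e.

single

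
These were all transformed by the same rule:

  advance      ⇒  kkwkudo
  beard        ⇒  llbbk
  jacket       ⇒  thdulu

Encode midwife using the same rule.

Shifts by position in advance: pos 0: a→k (+10), pos 1: d→k (+7), pos 2: v→w (+1), pos 3: a→k (+10), pos 4: n→u (+7), pos 5: c→d (+1) — repeating every 3. The shifts repeat in a cycle of length 3: positions 0,1,… shift by +10, +7, +1, then the pattern repeats.
For midwife: m+10=w, i+7=p, d+1=e, w+10=g, i+7=p, f+1=g, e+10=o.

wpegpgo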